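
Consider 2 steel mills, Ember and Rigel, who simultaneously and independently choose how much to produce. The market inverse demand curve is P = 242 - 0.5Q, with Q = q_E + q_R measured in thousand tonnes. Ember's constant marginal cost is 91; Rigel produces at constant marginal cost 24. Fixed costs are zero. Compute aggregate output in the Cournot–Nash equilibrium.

Ember's profit: π_E = (242 - 0.5Q)q_E - (91q_E). Setting ∂π_E/∂q_E = 0: 151 - q_E - (1/2)(q_R) = 0.
Rigel's first-order condition: 218 - q_R - (1/2)(q_E) = 0.
Best responses: q_E = (151 - (1/2)q_R), q_R = (218 - (1/2)q_E).
Solving the pair: q_E = 56, q_R = 190.
Total output Q = 56 + 190 = 246.

246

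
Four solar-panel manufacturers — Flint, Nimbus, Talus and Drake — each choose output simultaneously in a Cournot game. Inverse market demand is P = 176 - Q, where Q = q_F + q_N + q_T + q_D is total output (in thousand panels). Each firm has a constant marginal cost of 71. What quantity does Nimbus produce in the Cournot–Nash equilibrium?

A representative firm's profit is π_i = q_i(176 - Q) - 71q_i.
Setting ∂π_i/∂q_i = 0 with rivals' quantities fixed: 105 - 2q_i - Σ_{j≠i} q_j = 0.
By symmetry each firm produces the same amount; substituting Σ_{j≠i} q_j = 3q_i yields q_i = 105/5 = 21.

21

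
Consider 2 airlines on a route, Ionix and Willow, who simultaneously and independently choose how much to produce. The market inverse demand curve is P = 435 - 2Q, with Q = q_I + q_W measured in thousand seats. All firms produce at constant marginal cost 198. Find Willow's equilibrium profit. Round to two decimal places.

3120.50

A representative firm's profit is π_i = q_i(435 - 2Q) - 198q_i.
First-order condition (treating rivals' output as given): 237 - 4q_i - 2q_j = 0.
By symmetry each firm produces the same amount; substituting q_j = q_i yields q_i = 237/6 = 79/2.
Price P = 435 - 2·79 = 277.
Willow's profit: (277 - 198)·(79/2) = 3120.5000.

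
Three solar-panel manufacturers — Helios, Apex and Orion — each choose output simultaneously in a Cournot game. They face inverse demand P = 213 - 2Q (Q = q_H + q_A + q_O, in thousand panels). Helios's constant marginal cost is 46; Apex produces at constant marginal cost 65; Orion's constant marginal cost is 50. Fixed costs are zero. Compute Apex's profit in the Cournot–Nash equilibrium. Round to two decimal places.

406.13

Helios's profit: π_H = (213 - 2Q)q_H - (46q_H). Setting ∂π_H/∂q_H = 0: 167 - 4q_H - 2(q_A + q_O) = 0.
Apex's profit: π_A = (213 - 2Q)q_A - (65q_A). Setting ∂π_A/∂q_A = 0: 148 - 4q_A - 2(q_H + q_O) = 0.
Orion's profit: π_O = (213 - 2Q)q_O - (50q_O). Setting ∂π_O/∂q_O = 0: 163 - 4q_O - 2(q_H + q_A) = 0.
Adding the 3 conditions: 478 − 4Q − 4Q = 0, i.e. Q = 239/4.
Back-substituting: q_H = (167 − 239/2)/2 = 95/4, q_A = (148 − 239/2)/2 = 57/4, q_O = (163 − 239/2)/2 = 87/4.
Price P = 213 - 2·(239/4) = 187/2.
Apex's profit: (187/2 - 65)·(57/4) = 406.1250.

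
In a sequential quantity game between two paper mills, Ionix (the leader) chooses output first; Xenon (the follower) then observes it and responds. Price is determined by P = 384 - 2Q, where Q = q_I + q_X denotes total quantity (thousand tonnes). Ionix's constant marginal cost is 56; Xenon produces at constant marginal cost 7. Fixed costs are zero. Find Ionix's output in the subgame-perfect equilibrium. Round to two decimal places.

The follower Xenon best-responds to any q_I: π_X = (384 - 2Q)q_X - 7q_X.
Follower FOC: 377 - 2q_I - 4q_X = 0, so q_X(q_I) = (377 - 2q_I)/4.
Ionix substitutes q_X(q_I) into its own profit: π_I = q_I(384 - 2q_I - (377 - 2q_I)/2) - 56q_I = (391/2 - q_I)q_I - 56q_I.
The leader's first-order condition 279/2 - 2q_I = 0 yields q_I = 279/4.
Then q_X = (377 - 2·(279/4))/4 = 475/8.

69.75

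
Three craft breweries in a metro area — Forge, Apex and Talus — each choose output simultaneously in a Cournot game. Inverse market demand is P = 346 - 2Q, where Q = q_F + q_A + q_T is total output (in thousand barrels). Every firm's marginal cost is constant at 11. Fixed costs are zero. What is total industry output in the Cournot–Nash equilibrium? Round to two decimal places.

125.63

Each firm earns π_i = (346 - 2Q)q_i - 11q_i.
Setting ∂π_i/∂q_i = 0 with rivals' quantities fixed: 335 - 4q_i - 2·Σ_{j≠i} q_j = 0.
By symmetry each firm produces the same amount; substituting Σ_{j≠i} q_j = 2q_i yields q_i = 335/8.
Total output Q = 335/8 + 335/8 + 335/8 = 1005/8.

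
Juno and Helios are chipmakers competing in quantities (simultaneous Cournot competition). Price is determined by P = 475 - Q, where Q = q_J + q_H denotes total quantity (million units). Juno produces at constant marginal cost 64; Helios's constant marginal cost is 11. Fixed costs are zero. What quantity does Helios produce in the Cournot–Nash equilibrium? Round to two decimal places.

Juno's profit: π_J = (475 - Q)q_J - (64q_J). Setting ∂π_J/∂q_J = 0: 411 - 2q_J - (q_H) = 0.
Helios's profit: π_H = (475 - Q)q_H - (11q_H). Setting ∂π_H/∂q_H = 0: 464 - 2q_H - (q_J) = 0.
Rearranging gives the reaction functions q_J = (411 - q_H)/2 and q_H = (464 - q_J)/2.
Substituting one into the other gives q_J = 358/3 and q_H = 517/3.

172.33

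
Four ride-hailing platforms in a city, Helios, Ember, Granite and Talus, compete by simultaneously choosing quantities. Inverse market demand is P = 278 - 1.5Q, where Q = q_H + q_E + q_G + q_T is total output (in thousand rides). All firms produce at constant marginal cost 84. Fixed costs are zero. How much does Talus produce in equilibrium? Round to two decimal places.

25.87

Each firm earns π_i = (278 - 1.5Q)q_i - 84q_i.
First-order condition (treating rivals' output as given): 194 - 3q_i - (3/2)·Σ_{j≠i} q_j = 0.
By symmetry each firm produces the same amount; substituting Σ_{j≠i} q_j = 3q_i yields q_i = 194/(15/2) = 388/15.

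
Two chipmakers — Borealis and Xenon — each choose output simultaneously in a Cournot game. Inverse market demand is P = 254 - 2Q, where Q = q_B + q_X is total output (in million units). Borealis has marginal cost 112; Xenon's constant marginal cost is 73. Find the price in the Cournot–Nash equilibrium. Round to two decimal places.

Borealis's profit: π_B = (254 - 2Q)q_B - (112q_B). Setting ∂π_B/∂q_B = 0: 142 - 4q_B - 2(q_X) = 0.
Xenon's first-order condition: 181 - 4q_X - 2(q_B) = 0.
Best responses: q_B = (142 - 2q_X)/4, q_X = (181 - 2q_B)/4.
Solving the pair: q_B = 103/6, q_X = 110/3.
Total output Q = 323/6, so price P = 254 - 2·(323/6) = 439/3.

146.33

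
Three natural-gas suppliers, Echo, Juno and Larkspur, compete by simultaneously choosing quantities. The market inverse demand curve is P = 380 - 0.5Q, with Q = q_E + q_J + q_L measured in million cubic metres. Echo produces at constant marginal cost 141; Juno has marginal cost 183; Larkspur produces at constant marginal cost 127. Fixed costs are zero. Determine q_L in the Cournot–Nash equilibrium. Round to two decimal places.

Echo's profit: π_E = (380 - 0.5Q)q_E - (141q_E). Setting ∂π_E/∂q_E = 0: 239 - q_E - (1/2)(q_J + q_L) = 0.
Juno's first-order condition: 197 - q_J - (1/2)(q_E + q_L) = 0.
Larkspur's profit: π_L = (380 - 0.5Q)q_L - (127q_L). Setting ∂π_L/∂q_L = 0: 253 - q_L - (1/2)(q_E + q_J) = 0.
Summing all 3 equations gives 689 − 2Q = 0, hence Q = 689/2.
Back-substituting: q_E = (239 − 689/4)/(1/2) = 267/2, q_J = (197 − 689/4)/(1/2) = 99/2, q_L = (253 − 689/4)/(1/2) = 323/2.

161.50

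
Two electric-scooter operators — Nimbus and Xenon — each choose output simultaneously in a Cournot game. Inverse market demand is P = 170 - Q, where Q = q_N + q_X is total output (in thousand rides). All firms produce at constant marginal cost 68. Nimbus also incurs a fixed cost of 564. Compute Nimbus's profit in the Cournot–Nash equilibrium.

592

Each firm earns π_i = (170 - Q)q_i - 68q_i.
Setting ∂π_i/∂q_i = 0 with rivals' quantities fixed: 102 - 2q_i - q_j = 0.
With identical firms every q_j equals q_i, so q_j = q_i and 102 = 3q_i, giving q_i = 34.
Price P = 170 - 68 = 102.
Nimbus's profit: (102 - 68)·34 - 564 = 592.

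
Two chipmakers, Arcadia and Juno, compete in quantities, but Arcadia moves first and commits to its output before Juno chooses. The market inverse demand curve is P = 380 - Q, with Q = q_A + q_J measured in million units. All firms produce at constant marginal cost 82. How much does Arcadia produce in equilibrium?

The follower Juno best-responds to any q_A: π_J = (380 - Q)q_J - 82q_J.
∂π_J/∂q_J = 298 - q_A - 2q_J = 0 gives the reaction function q_J = (298 - q_A)/2.
The leader anticipates this reaction. Substituting into P = 380 - Q gives P = 231 - (1/2)q_A, so π_A = (231 - (1/2)q_A)q_A - 82q_A.
The leader's first-order condition 149 - q_A = 0 yields q_A = 149.
Then q_J = (298 - 149)/2 = 149/2.

149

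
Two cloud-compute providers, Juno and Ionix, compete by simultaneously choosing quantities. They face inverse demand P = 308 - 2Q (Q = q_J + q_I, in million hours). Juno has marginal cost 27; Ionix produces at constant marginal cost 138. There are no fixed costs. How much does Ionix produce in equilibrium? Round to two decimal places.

Juno's profit: π_J = (308 - 2Q)q_J - (27q_J). Setting ∂π_J/∂q_J = 0: 281 - 4q_J - 2(q_I) = 0.
Ionix's profit: π_I = (308 - 2Q)q_I - (138q_I). Setting ∂π_I/∂q_I = 0: 170 - 4q_I - 2(q_J) = 0.
So q_J = (281 - 2q_I)/4 and q_I = (170 - 2q_J)/4.
Solving the pair: q_J = 196/3, q_I = 59/6.

9.83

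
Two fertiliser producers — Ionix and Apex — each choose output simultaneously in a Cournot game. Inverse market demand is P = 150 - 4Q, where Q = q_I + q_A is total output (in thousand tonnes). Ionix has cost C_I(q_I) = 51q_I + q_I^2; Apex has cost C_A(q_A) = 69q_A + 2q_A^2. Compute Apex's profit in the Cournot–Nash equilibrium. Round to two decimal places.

95.08

Ionix's profit: π_I = (150 - 4Q)q_I - (51q_I + q_I²). Setting ∂π_I/∂q_I = 0: 99 - 10q_I - 4(q_A) = 0.
Apex's first-order condition: 81 - 12q_A - 4(q_I) = 0.
Best responses: q_I = (99 - 4q_A)/10, q_A = (81 - 4q_I)/12.
Solving the pair: q_I = 108/13, q_A = 207/52.
Price P = 150 - 4·(639/52) = 1311/13.
Apex's profit: (1311/13)·(207/52) - 69·(207/52) - 2(207/52)² = 95.0791.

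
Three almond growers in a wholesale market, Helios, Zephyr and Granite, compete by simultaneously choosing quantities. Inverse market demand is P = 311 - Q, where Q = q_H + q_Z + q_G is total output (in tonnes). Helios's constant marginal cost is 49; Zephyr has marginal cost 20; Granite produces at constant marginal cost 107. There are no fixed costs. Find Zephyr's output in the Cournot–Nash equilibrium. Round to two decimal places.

Helios's profit: π_H = (311 - Q)q_H - (49q_H). Setting ∂π_H/∂q_H = 0: 262 - 2q_H - (q_Z + q_G) = 0.
Zephyr's profit: π_Z = (311 - Q)q_Z - (20q_Z). Setting ∂π_Z/∂q_Z = 0: 291 - 2q_Z - (q_H + q_G) = 0.
Granite's profit: π_G = (311 - Q)q_G - (107q_G). Setting ∂π_G/∂q_G = 0: 204 - 2q_G - (q_H + q_Z) = 0.
Adding the 3 first-order conditions: 757 − 4Q = 0, so Q = 757/4.
Back-substituting: q_H = (262 − 757/4) = 291/4, q_Z = (291 − 757/4) = 407/4, q_G = (204 − 757/4) = 59/4.

101.75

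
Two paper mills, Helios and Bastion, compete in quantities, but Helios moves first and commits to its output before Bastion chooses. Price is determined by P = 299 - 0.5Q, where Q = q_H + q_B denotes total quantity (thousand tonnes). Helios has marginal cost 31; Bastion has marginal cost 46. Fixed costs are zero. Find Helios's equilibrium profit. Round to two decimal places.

Solve by backward induction. Given q_H, the follower Bastion maximises π_B = (299 - (1/2)q_H - (1/2)q_B)q_B - 46q_B.
Follower FOC: 253 - (1/2)q_H - q_B = 0, so q_B(q_H) = (253 - (1/2)q_H).
The leader anticipates this reaction. Substituting into P = 299 - 0.5Q gives P = 345/2 - (1/4)q_H, so π_H = (345/2 - (1/4)q_H)q_H - 31q_H.
Leader FOC: 283/2 - (1/2)q_H = 0, so q_H = 283.
Then q_B = (253 - (1/2)·283) = 223/2.
Price P = 299 - (1/2)·(789/2) = 407/4.
Helios's profit: (407/4 - 31)·283 = 20022.2500.

20022.25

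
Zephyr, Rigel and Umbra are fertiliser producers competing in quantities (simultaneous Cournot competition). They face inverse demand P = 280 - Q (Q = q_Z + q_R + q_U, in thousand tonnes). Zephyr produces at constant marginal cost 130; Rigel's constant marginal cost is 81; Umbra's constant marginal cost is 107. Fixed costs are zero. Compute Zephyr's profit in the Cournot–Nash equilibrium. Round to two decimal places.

380.25

Zephyr's profit: π_Z = (280 - Q)q_Z - (130q_Z). Setting ∂π_Z/∂q_Z = 0: 150 - 2q_Z - (q_R + q_U) = 0.
Rigel's first-order condition: 199 - 2q_R - (q_Z + q_U) = 0.
Umbra's profit: π_U = (280 - Q)q_U - (107q_U). Setting ∂π_U/∂q_U = 0: 173 - 2q_U - (q_Z + q_R) = 0.
Adding the 3 first-order conditions: 522 − 4Q = 0, so Q = 261/2.
Back-substituting: q_Z = (150 − 261/2) = 39/2, q_R = (199 − 261/2) = 137/2, q_U = (173 − 261/2) = 85/2.
Price P = 280 - 261/2 = 299/2.
Zephyr's profit: (299/2 - 130)·(39/2) = 1521/4.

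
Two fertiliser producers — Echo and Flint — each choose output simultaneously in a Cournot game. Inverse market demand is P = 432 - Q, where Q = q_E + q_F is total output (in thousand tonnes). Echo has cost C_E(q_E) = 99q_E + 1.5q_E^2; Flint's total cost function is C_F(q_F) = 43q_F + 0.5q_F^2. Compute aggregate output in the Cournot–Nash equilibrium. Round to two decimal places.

158.71

Echo's profit: π_E = (432 - Q)q_E - (99q_E + (3/2)q_E²). Setting ∂π_E/∂q_E = 0: 333 - 5q_E - (q_F) = 0.
Flint's profit: π_F = (432 - Q)q_F - (43q_F + (1/2)q_F²). Setting ∂π_F/∂q_F = 0: 389 - 3q_F - (q_E) = 0.
Best responses: q_E = (333 - q_F)/5, q_F = (389 - q_E)/3.
Solving the pair: q_E = 305/7, q_F = 806/7.
Total output Q = 305/7 + 806/7 = 1111/7.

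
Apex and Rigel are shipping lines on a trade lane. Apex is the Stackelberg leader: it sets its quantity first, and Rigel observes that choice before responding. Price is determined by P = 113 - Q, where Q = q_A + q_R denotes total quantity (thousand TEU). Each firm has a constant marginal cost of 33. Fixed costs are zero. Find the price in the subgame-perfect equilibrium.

53

The follower Rigel best-responds to any q_A: π_R = (113 - Q)q_R - 33q_R.
Setting the follower's marginal profit to zero, 80 - q_A - 2q_R = 0, i.e. q_R = (80 - q_A)/2.
The leader anticipates this reaction. Substituting into P = 113 - Q gives P = 73 - (1/2)q_A, so π_A = (73 - (1/2)q_A)q_A - 33q_A.
Maximising: ∂π_A/∂q_A = 40 - q_A = 0, giving q_A = 40.
Then q_R = (80 - 40)/2 = 20.
Total output Q = 60, so price P = 113 - 60 = 53.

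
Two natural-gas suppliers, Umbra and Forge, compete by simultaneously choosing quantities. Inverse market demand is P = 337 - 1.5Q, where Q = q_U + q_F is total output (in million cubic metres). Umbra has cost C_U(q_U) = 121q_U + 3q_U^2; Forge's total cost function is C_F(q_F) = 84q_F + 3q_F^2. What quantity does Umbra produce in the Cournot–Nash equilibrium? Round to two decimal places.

19.87

Umbra's profit: π_U = (337 - 1.5Q)q_U - (121q_U + 3q_U²). Setting ∂π_U/∂q_U = 0: 216 - 9q_U - (3/2)(q_F) = 0.
Forge's profit: π_F = (337 - 1.5Q)q_F - (84q_F + 3q_F²). Setting ∂π_F/∂q_F = 0: 253 - 9q_F - (3/2)(q_U) = 0.
Rearranging gives the reaction functions q_U = (216 - (3/2)q_F)/9 and q_F = (253 - (3/2)q_U)/9.
Solving the pair: q_U = 298/15, q_F = 124/5.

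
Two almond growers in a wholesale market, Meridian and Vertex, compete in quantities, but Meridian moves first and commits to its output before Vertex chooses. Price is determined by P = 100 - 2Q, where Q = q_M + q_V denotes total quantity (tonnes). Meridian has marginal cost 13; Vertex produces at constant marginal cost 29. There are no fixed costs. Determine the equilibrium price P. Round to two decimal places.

Solve by backward induction. Given q_M, the follower Vertex maximises π_V = (100 - 2q_M - 2q_V)q_V - 29q_V.
Follower FOC: 71 - 2q_M - 4q_V = 0, so q_V(q_M) = (71 - 2q_M)/4.
Meridian substitutes q_V(q_M) into its own profit: π_M = q_M(100 - 2q_M - (71 - 2q_M)/2) - 13q_M = (129/2 - q_M)q_M - 13q_M.
Maximising: ∂π_M/∂q_M = 103/2 - 2q_M = 0, giving q_M = 103/4.
Then q_V = (71 - 2·(103/4))/4 = 39/8.
Total output Q = 245/8, so price P = 100 - 2·(245/8) = 155/4.

38.75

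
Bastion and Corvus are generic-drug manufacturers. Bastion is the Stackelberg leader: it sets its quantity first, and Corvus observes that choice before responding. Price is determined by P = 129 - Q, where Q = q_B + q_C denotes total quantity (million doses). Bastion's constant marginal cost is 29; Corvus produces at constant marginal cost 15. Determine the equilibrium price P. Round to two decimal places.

50.50

The follower Corvus best-responds to any q_B: π_C = (129 - Q)q_C - 15q_C.
Follower FOC: 114 - q_B - 2q_C = 0, so q_C(q_B) = (114 - q_B)/2.
The leader anticipates this reaction. Substituting into P = 129 - Q gives P = 72 - (1/2)q_B, so π_B = (72 - (1/2)q_B)q_B - 29q_B.
Maximising: ∂π_B/∂q_B = 43 - q_B = 0, giving q_B = 43.
Then q_C = (114 - 43)/2 = 71/2.
Total output Q = 157/2, so price P = 129 - 157/2 = 101/2.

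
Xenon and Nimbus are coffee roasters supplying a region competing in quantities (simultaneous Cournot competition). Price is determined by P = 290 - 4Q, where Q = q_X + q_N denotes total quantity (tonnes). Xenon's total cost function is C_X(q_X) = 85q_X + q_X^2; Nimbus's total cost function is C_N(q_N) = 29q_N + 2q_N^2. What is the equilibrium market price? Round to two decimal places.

166.69

Xenon's profit: π_X = (290 - 4Q)q_X - (85q_X + q_X²). Setting ∂π_X/∂q_X = 0: 205 - 10q_X - 4(q_N) = 0.
Nimbus's profit: π_N = (290 - 4Q)q_N - (29q_N + 2q_N²). Setting ∂π_N/∂q_N = 0: 261 - 12q_N - 4(q_X) = 0.
So q_X = (205 - 4q_N)/10 and q_N = (261 - 4q_X)/12.
Substituting one into the other gives q_X = 177/13 and q_N = 895/52.
Total output Q = 1603/52, so price P = 290 - 4·(1603/52) = 166.6923.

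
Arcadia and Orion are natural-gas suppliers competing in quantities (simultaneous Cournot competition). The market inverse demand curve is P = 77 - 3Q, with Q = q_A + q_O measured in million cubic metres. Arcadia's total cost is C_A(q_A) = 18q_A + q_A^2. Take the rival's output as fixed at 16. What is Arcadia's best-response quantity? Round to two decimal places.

1.38

With the rival's output fixed at 16, Arcadia's profit is π_A = (77 - 3·16 - 3q_A)q_A - (18q_A + q_A²) = (29 - 3q_A)q_A - (18q_A + q_A²).
∂π_A/∂q_A = 11 - 8q_A = 0, so q_A = 11/8.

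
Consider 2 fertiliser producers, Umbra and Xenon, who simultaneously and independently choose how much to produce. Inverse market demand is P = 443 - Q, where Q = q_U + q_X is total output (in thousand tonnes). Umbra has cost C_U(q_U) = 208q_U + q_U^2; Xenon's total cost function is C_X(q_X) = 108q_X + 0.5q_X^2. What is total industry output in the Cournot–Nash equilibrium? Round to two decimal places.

Umbra's profit: π_U = (443 - Q)q_U - (208q_U + q_U²). Setting ∂π_U/∂q_U = 0: 235 - 4q_U - (q_X) = 0.
Xenon's first-order condition: 335 - 3q_X - (q_U) = 0.
Rearranging gives the reaction functions q_U = (235 - q_X)/4 and q_X = (335 - q_U)/3.
Substituting one into the other gives q_U = 370/11 and q_X = 1105/11.
Total output Q = 370/11 + 1105/11 = 1475/11.

134.09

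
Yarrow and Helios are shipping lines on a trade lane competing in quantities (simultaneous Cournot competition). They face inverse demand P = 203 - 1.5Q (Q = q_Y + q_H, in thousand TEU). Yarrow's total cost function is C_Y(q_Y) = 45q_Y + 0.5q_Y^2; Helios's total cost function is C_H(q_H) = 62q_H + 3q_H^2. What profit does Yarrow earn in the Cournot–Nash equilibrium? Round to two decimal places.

Yarrow's profit: π_Y = (203 - 1.5Q)q_Y - (45q_Y + (1/2)q_Y²). Setting ∂π_Y/∂q_Y = 0: 158 - 4q_Y - (3/2)(q_H) = 0.
Helios's first-order condition: 141 - 9q_H - (3/2)(q_Y) = 0.
So q_Y = (158 - (3/2)q_H)/4 and q_H = (141 - (3/2)q_Y)/9.
Solving the pair: q_Y = 538/15, q_H = 436/45.
Price P = 203 - (3/2)·(410/9) = 404/3.
Yarrow's profit: (404/3)·(538/15) - 45·(538/15) - (1/2)(538/15)² = 2572.8356.

2572.84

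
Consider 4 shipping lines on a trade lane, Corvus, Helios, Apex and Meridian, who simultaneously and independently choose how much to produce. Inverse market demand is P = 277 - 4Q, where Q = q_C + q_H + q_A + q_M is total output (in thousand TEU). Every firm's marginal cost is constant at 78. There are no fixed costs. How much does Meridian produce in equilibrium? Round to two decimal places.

9.95

Each firm earns π_i = (277 - 4Q)q_i - 78q_i.
First-order condition (treating rivals' output as given): 199 - 8q_i - 4·Σ_{j≠i} q_j = 0.
By symmetry each firm produces the same amount; substituting Σ_{j≠i} q_j = 3q_i yields q_i = 199/20.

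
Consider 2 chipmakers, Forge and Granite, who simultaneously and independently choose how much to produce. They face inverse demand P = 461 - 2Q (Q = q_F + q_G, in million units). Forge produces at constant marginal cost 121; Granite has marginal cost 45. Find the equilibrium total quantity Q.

126

Forge's profit: π_F = (461 - 2Q)q_F - (121q_F). Setting ∂π_F/∂q_F = 0: 340 - 4q_F - 2(q_G) = 0.
Granite's profit: π_G = (461 - 2Q)q_G - (45q_G). Setting ∂π_G/∂q_G = 0: 416 - 4q_G - 2(q_F) = 0.
Rearranging gives the reaction functions q_F = (340 - 2q_G)/4 and q_G = (416 - 2q_F)/4.
Substituting one into the other gives q_F = 44 and q_G = 82.
Total output Q = 44 + 82 = 126.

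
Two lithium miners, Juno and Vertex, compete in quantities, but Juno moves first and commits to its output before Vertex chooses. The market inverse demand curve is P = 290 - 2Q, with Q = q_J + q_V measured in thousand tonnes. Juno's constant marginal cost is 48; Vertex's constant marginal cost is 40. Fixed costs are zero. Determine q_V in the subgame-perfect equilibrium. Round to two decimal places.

Solve by backward induction. Given q_J, the follower Vertex maximises π_V = (290 - 2q_J - 2q_V)q_V - 40q_V.
Follower FOC: 250 - 2q_J - 4q_V = 0, so q_V(q_J) = (250 - 2q_J)/4.
Juno substitutes q_V(q_J) into its own profit: π_J = q_J(290 - 2q_J - (250 - 2q_J)/2) - 48q_J = (165 - q_J)q_J - 48q_J.
The leader's first-order condition 117 - 2q_J = 0 yields q_J = 117/2.
Then q_V = (250 - 2·(117/2))/4 = 133/4.

33.25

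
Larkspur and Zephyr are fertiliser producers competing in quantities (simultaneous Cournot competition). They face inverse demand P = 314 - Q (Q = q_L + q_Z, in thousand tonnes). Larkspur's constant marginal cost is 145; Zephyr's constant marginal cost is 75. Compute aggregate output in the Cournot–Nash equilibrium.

136

Larkspur's profit: π_L = (314 - Q)q_L - (145q_L). Setting ∂π_L/∂q_L = 0: 169 - 2q_L - (q_Z) = 0.
Zephyr's profit: π_Z = (314 - Q)q_Z - (75q_Z). Setting ∂π_Z/∂q_Z = 0: 239 - 2q_Z - (q_L) = 0.
Best responses: q_L = (169 - q_Z)/2, q_Z = (239 - q_L)/2.
Solving the pair: q_L = 33, q_Z = 103.
Total output Q = 33 + 103 = 136.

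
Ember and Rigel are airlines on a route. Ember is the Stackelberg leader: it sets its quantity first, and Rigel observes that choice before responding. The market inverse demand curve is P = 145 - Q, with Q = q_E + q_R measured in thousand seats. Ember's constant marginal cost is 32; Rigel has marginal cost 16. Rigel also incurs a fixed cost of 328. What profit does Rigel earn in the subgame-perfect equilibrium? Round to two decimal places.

The follower Rigel best-responds to any q_E: π_R = (145 - Q)q_R - 16q_R.
Setting the follower's marginal profit to zero, 129 - q_E - 2q_R = 0, i.e. q_R = (129 - q_E)/2.
The leader anticipates this reaction. Substituting into P = 145 - Q gives P = 161/2 - (1/2)q_E, so π_E = (161/2 - (1/2)q_E)q_E - 32q_E.
The leader's first-order condition 97/2 - q_E = 0 yields q_E = 97/2.
Then q_R = (129 - 97/2)/2 = 161/4.
Price P = 145 - 355/4 = 225/4.
Rigel's profit: (225/4 - 16)·(161/4) - 328 = 1292.0625.

1292.06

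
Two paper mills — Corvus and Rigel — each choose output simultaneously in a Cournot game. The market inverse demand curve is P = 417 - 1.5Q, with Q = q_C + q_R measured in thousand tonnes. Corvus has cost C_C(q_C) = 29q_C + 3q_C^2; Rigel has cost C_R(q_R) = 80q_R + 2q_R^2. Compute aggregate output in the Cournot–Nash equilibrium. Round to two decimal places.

Corvus's profit: π_C = (417 - 1.5Q)q_C - (29q_C + 3q_C²). Setting ∂π_C/∂q_C = 0: 388 - 9q_C - (3/2)(q_R) = 0.
Rigel's profit: π_R = (417 - 1.5Q)q_R - (80q_R + 2q_R²). Setting ∂π_R/∂q_R = 0: 337 - 7q_R - (3/2)(q_C) = 0.
So q_C = (388 - (3/2)q_R)/9 and q_R = (337 - (3/2)q_C)/7.
Substituting one into the other gives q_C = 36.3868 and q_R = 40.3457.
Total output Q = 36.3868 + 40.3457 = 76.7325.

76.73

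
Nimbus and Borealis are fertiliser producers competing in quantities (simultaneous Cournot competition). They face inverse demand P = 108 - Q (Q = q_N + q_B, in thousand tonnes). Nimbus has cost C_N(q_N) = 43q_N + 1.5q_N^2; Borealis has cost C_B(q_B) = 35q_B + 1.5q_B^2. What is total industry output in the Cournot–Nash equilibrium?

23

Nimbus's profit: π_N = (108 - Q)q_N - (43q_N + (3/2)q_N²). Setting ∂π_N/∂q_N = 0: 65 - 5q_N - (q_B) = 0.
Borealis's first-order condition: 73 - 5q_B - (q_N) = 0.
Best responses: q_N = (65 - q_B)/5, q_B = (73 - q_N)/5.
Substituting one into the other gives q_N = 21/2 and q_B = 25/2.
Total output Q = 21/2 + 25/2 = 23.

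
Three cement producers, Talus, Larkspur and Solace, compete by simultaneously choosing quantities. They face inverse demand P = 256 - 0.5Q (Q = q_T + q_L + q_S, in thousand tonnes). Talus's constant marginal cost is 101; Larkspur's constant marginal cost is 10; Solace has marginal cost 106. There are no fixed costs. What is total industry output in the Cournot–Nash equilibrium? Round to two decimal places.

275.50

Talus's profit: π_T = (256 - 0.5Q)q_T - (101q_T). Setting ∂π_T/∂q_T = 0: 155 - q_T - (1/2)(q_L + q_S) = 0.
Larkspur's profit: π_L = (256 - 0.5Q)q_L - (10q_L). Setting ∂π_L/∂q_L = 0: 246 - q_L - (1/2)(q_T + q_S) = 0.
Solace's first-order condition: 150 - q_S - (1/2)(q_T + q_L) = 0.
Summing all 3 equations gives 551 − 2Q = 0, hence Q = 551/2.
Back-substituting: q_T = (155 − 551/4)/(1/2) = 69/2, q_L = (246 − 551/4)/(1/2) = 433/2, q_S = (150 − 551/4)/(1/2) = 49/2.
Total output Q = 69/2 + 433/2 + 49/2 = 551/2.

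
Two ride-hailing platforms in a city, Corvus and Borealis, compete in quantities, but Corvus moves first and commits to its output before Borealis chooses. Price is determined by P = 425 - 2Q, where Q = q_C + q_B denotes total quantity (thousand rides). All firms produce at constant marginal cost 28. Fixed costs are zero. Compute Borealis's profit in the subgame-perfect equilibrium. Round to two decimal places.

The follower Borealis best-responds to any q_C: π_B = (425 - 2Q)q_B - 28q_B.
Setting the follower's marginal profit to zero, 397 - 2q_C - 4q_B = 0, i.e. q_B = (397 - 2q_C)/4.
The leader anticipates this reaction. Substituting into P = 425 - 2Q gives P = 453/2 - q_C, so π_C = (453/2 - q_C)q_C - 28q_C.
Maximising: ∂π_C/∂q_C = 397/2 - 2q_C = 0, giving q_C = 397/4.
Then q_B = (397 - 2·(397/4))/4 = 397/8.
Price P = 425 - 2·(1191/8) = 509/4.
Borealis's profit: (509/4 - 28)·(397/8) = 4925.2813.

4925.28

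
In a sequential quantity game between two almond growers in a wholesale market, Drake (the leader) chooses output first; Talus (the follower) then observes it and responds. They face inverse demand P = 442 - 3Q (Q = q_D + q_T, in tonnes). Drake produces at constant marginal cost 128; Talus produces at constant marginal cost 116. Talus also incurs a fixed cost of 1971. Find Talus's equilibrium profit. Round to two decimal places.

Solve by backward induction. Given q_D, the follower Talus maximises π_T = (442 - 3q_D - 3q_T)q_T - 116q_T.
∂π_T/∂q_T = 326 - 3q_D - 6q_T = 0 gives the reaction function q_T = (326 - 3q_D)/6.
Drake substitutes q_T(q_D) into its own profit: π_D = q_D(442 - 3q_D - (326 - 3q_D)/2) - 128q_D = (279 - (3/2)q_D)q_D - 128q_D.
The leader's first-order condition 151 - 3q_D = 0 yields q_D = 151/3.
Then q_T = (326 - 3·(151/3))/6 = 175/6.
Price P = 442 - 3·(159/2) = 407/2.
Talus's profit: (407/2 - 116)·(175/6) - 1971 = 581.0833.

581.08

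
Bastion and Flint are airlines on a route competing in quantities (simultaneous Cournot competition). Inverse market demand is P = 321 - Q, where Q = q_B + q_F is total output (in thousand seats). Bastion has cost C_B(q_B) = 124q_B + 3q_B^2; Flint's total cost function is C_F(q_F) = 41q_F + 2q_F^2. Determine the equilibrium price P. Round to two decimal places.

Bastion's profit: π_B = (321 - Q)q_B - (124q_B + 3q_B²). Setting ∂π_B/∂q_B = 0: 197 - 8q_B - (q_F) = 0.
Flint's first-order condition: 280 - 6q_F - (q_B) = 0.
So q_B = (197 - q_F)/8 and q_F = (280 - q_B)/6.
Solving the pair: q_B = 902/47, q_F = 43.4681.
Total output Q = 62.6596, so price P = 321 - 62.6596 = 258.3404.

258.34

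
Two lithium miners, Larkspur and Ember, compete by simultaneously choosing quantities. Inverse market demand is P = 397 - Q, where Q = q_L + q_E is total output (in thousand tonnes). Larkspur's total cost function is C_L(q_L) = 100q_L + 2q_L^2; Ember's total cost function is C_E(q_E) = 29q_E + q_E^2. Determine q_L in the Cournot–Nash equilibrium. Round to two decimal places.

Larkspur's profit: π_L = (397 - Q)q_L - (100q_L + 2q_L²). Setting ∂π_L/∂q_L = 0: 297 - 6q_L - (q_E) = 0.
Ember's first-order condition: 368 - 4q_E - (q_L) = 0.
Best responses: q_L = (297 - q_E)/6, q_E = (368 - q_L)/4.
Solving the pair: q_L = 820/23, q_E = 1911/23.

35.65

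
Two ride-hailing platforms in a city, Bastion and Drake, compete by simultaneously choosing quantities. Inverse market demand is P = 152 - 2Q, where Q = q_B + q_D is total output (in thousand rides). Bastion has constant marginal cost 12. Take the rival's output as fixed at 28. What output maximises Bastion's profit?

With the rival's output fixed at 28, Bastion's profit is π_B = (152 - 2·28 - 2q_B)q_B - (12q_B) = (96 - 2q_B)q_B - (12q_B).
∂π_B/∂q_B = 84 - 4q_B = 0, so q_B = 21.

21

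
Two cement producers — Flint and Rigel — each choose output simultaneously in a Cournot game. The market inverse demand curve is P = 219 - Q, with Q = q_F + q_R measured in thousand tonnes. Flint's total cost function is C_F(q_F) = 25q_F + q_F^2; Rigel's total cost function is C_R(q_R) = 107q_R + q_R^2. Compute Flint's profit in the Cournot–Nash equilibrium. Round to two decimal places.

3919.08

Flint's profit: π_F = (219 - Q)q_F - (25q_F + q_F²). Setting ∂π_F/∂q_F = 0: 194 - 4q_F - (q_R) = 0.
Rigel's first-order condition: 112 - 4q_R - (q_F) = 0.
Rearranging gives the reaction functions q_F = (194 - q_R)/4 and q_R = (112 - q_F)/4.
Substituting one into the other gives q_F = 664/15 and q_R = 254/15.
Price P = 219 - 306/5 = 789/5.
Flint's profit: (789/5)·(664/15) - 25·(664/15) - (664/15)² = 3919.0756.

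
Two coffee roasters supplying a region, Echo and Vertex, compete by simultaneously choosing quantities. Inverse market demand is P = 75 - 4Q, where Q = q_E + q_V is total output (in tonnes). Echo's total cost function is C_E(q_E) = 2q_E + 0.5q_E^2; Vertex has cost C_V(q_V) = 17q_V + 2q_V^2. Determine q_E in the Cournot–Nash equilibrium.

Echo's profit: π_E = (75 - 4Q)q_E - (2q_E + (1/2)q_E²). Setting ∂π_E/∂q_E = 0: 73 - 9q_E - 4(q_V) = 0.
Vertex's profit: π_V = (75 - 4Q)q_V - (17q_V + 2q_V²). Setting ∂π_V/∂q_V = 0: 58 - 12q_V - 4(q_E) = 0.
So q_E = (73 - 4q_V)/9 and q_V = (58 - 4q_E)/12.
Solving the pair: q_E = 7, q_V = 5/2.

7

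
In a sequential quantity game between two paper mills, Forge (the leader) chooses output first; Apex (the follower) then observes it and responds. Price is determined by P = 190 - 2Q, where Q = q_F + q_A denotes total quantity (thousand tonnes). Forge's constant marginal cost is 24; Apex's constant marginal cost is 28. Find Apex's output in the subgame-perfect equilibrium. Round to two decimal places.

The follower Apex best-responds to any q_F: π_A = (190 - 2Q)q_A - 28q_A.
Follower FOC: 162 - 2q_F - 4q_A = 0, so q_A(q_F) = (162 - 2q_F)/4.
Forge substitutes q_A(q_F) into its own profit: π_F = q_F(190 - 2q_F - (162 - 2q_F)/2) - 24q_F = (109 - q_F)q_F - 24q_F.
The leader's first-order condition 85 - 2q_F = 0 yields q_F = 85/2.
Then q_A = (162 - 2·(85/2))/4 = 77/4.

19.25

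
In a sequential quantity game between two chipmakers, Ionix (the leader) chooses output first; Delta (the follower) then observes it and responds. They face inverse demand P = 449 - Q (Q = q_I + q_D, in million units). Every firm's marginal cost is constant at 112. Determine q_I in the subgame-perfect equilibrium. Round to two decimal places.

The follower Delta best-responds to any q_I: π_D = (449 - Q)q_D - 112q_D.
Follower FOC: 337 - q_I - 2q_D = 0, so q_D(q_I) = (337 - q_I)/2.
Ionix substitutes q_D(q_I) into its own profit: π_I = q_I(449 - q_I - (337 - q_I)/2) - 112q_I = (561/2 - (1/2)q_I)q_I - 112q_I.
Maximising: ∂π_I/∂q_I = 337/2 - q_I = 0, giving q_I = 337/2.
Then q_D = (337 - 337/2)/2 = 337/4.

168.50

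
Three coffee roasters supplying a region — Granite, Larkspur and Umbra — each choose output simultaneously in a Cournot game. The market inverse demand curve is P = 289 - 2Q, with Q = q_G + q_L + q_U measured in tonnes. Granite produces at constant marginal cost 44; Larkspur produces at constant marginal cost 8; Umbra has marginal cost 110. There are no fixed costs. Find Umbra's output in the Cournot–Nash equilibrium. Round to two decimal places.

1.38

Granite's profit: π_G = (289 - 2Q)q_G - (44q_G). Setting ∂π_G/∂q_G = 0: 245 - 4q_G - 2(q_L + q_U) = 0.
Larkspur's first-order condition: 281 - 4q_L - 2(q_G + q_U) = 0.
Umbra's profit: π_U = (289 - 2Q)q_U - (110q_U). Setting ∂π_U/∂q_U = 0: 179 - 4q_U - 2(q_G + q_L) = 0.
Adding the 3 first-order conditions: 705 − 8Q = 0, so Q = 705/8.
Back-substituting: q_G = (245 − 705/4)/2 = 275/8, q_L = (281 − 705/4)/2 = 419/8, q_U = (179 − 705/4)/2 = 11/8.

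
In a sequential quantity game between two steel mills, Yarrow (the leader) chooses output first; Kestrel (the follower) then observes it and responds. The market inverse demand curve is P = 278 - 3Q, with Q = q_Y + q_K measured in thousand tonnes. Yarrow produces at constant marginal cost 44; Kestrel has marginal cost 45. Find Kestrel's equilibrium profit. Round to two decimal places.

The follower Kestrel best-responds to any q_Y: π_K = (278 - 3Q)q_K - 45q_K.
Follower FOC: 233 - 3q_Y - 6q_K = 0, so q_K(q_Y) = (233 - 3q_Y)/6.
The leader anticipates this reaction. Substituting into P = 278 - 3Q gives P = 323/2 - (3/2)q_Y, so π_Y = (323/2 - (3/2)q_Y)q_Y - 44q_Y.
The leader's first-order condition 235/2 - 3q_Y = 0 yields q_Y = 235/6.
Then q_K = (233 - 3·(235/6))/6 = 77/4.
Price P = 278 - 3·(701/12) = 411/4.
Kestrel's profit: (411/4 - 45)·(77/4) = 1111.6875.

1111.69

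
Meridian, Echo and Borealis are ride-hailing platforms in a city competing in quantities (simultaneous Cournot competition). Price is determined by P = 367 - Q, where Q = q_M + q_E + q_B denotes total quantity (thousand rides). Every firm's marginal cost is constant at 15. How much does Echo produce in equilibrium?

A representative firm's profit is π_i = q_i(367 - Q) - 15q_i.
Setting ∂π_i/∂q_i = 0 with rivals' quantities fixed: 352 - 2q_i - Σ_{j≠i} q_j = 0.
By symmetry each firm produces the same amount; substituting Σ_{j≠i} q_j = 2q_i yields q_i = 352/4 = 88.

88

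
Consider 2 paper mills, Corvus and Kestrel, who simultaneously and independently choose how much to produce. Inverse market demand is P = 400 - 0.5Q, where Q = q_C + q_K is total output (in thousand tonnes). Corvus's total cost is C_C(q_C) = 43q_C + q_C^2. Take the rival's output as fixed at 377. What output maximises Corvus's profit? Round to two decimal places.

With the rival's output fixed at 377, Corvus's profit is π_C = (400 - (1/2)·377 - (1/2)q_C)q_C - (43q_C + q_C²) = (423/2 - (1/2)q_C)q_C - (43q_C + q_C²).
∂π_C/∂q_C = 337/2 - 3q_C = 0, so q_C = 337/6.

56.17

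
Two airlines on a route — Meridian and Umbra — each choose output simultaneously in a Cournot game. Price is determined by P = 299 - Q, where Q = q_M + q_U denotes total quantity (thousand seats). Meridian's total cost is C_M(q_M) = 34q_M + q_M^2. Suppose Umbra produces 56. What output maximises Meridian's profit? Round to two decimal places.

52.25

With the rival's output fixed at 56, Meridian's profit is π_M = (299 - 56 - q_M)q_M - (34q_M + q_M²) = (243 - q_M)q_M - (34q_M + q_M²).
∂π_M/∂q_M = 209 - 4q_M = 0, so q_M = 209/4.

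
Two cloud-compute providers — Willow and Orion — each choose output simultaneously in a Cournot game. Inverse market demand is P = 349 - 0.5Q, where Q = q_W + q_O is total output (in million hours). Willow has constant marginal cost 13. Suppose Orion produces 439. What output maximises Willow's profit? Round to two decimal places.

With the rival's output fixed at 439, Willow's profit is π_W = (349 - (1/2)·439 - (1/2)q_W)q_W - (13q_W) = (259/2 - (1/2)q_W)q_W - (13q_W).
∂π_W/∂q_W = 233/2 - q_W = 0, so q_W = 233/2.

116.50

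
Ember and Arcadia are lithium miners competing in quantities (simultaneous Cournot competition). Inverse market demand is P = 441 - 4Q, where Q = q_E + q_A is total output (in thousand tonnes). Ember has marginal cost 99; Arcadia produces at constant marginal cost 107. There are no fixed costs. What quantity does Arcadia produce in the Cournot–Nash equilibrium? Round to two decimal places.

Ember's profit: π_E = (441 - 4Q)q_E - (99q_E). Setting ∂π_E/∂q_E = 0: 342 - 8q_E - 4(q_A) = 0.
Arcadia's profit: π_A = (441 - 4Q)q_A - (107q_A). Setting ∂π_A/∂q_A = 0: 334 - 8q_A - 4(q_E) = 0.
So q_E = (342 - 4q_A)/8 and q_A = (334 - 4q_E)/8.
Substituting one into the other gives q_E = 175/6 and q_A = 163/6.

27.17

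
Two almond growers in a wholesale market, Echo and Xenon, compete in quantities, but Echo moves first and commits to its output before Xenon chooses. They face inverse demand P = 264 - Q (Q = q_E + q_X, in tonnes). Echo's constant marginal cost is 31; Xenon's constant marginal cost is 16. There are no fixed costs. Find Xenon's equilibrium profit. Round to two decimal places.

4830.25

Solve by backward induction. Given q_E, the follower Xenon maximises π_X = (264 - q_E - q_X)q_X - 16q_X.
Setting the follower's marginal profit to zero, 248 - q_E - 2q_X = 0, i.e. q_X = (248 - q_E)/2.
The leader anticipates this reaction. Substituting into P = 264 - Q gives P = 140 - (1/2)q_E, so π_E = (140 - (1/2)q_E)q_E - 31q_E.
The leader's first-order condition 109 - q_E = 0 yields q_E = 109.
Then q_X = (248 - 109)/2 = 139/2.
Price P = 264 - 357/2 = 171/2.
Xenon's profit: (171/2 - 16)·(139/2) = 4830.2500.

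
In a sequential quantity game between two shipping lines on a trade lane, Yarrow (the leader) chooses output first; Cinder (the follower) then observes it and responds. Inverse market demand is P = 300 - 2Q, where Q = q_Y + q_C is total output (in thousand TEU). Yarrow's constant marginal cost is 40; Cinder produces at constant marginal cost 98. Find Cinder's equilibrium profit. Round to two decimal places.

The follower Cinder best-responds to any q_Y: π_C = (300 - 2Q)q_C - 98q_C.
∂π_C/∂q_C = 202 - 2q_Y - 4q_C = 0 gives the reaction function q_C = (202 - 2q_Y)/4.
Yarrow substitutes q_C(q_Y) into its own profit: π_Y = q_Y(300 - 2q_Y - (202 - 2q_Y)/2) - 40q_Y = (199 - q_Y)q_Y - 40q_Y.
Leader FOC: 159 - 2q_Y = 0, so q_Y = 159/2.
Then q_C = (202 - 2·(159/2))/4 = 43/4.
Price P = 300 - 2·(361/4) = 239/2.
Cinder's profit: (239/2 - 98)·(43/4) = 1849/8.

231.13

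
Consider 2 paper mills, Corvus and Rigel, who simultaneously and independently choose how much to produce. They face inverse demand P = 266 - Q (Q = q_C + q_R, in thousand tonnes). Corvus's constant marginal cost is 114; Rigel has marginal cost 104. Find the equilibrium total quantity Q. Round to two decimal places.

Corvus's profit: π_C = (266 - Q)q_C - (114q_C). Setting ∂π_C/∂q_C = 0: 152 - 2q_C - (q_R) = 0.
Rigel's profit: π_R = (266 - Q)q_R - (104q_R). Setting ∂π_R/∂q_R = 0: 162 - 2q_R - (q_C) = 0.
So q_C = (152 - q_R)/2 and q_R = (162 - q_C)/2.
Solving the pair: q_C = 142/3, q_R = 172/3.
Total output Q = 142/3 + 172/3 = 314/3.

104.67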